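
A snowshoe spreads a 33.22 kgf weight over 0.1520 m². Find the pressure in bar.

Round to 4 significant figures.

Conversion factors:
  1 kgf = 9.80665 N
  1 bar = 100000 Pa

0.02143 bar

33.22 kgf × 9.80665 = 325.777 N
P = F / A = 325.777 N / 0.152 m² = 2143.27 Pa
2143.27 Pa ÷ (100000 Pa/bar) = 0.0214327 bar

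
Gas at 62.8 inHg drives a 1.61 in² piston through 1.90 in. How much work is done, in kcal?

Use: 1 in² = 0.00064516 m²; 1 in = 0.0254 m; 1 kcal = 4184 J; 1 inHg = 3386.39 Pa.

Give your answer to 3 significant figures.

62.8 inHg → 212665 Pa
1.61 in² → 0.00103871 m²
F = P × A = 212665 × 0.00103871 = 220.897 N
1.90 in → 0.04826 m
W = F × d = 220.897 × 0.04826 = 10.6605 J
In kcal: 10.6605 / 4184 = 0.00254792 kcal

0.00255 kcal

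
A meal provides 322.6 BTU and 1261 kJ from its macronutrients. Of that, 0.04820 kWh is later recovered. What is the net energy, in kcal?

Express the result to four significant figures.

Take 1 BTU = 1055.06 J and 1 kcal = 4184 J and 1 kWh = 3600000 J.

322.6 BTU × 1055.06 → 340362 J
1261 kJ × 1000 → 1.261×10⁶ J
0.04820 kWh × 3600000 → 173520 J
Net: 340362 + 1.261×10⁶ − 173520 = 1.42784×10⁶ J
In kcal: 1.42784×10⁶ / 4184 = 341.262 kcal

341.3 kcal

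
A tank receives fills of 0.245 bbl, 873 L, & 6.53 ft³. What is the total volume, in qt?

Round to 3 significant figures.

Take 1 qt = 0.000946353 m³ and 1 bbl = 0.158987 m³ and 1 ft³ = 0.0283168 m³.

0.245 bbl × 0.158987 = 0.0389518 m³
873 L × 0.001 = 0.873 m³
6.53 ft³ × 0.0283168 = 0.184909 m³
Combined: 0.0389518 + 0.873 + 0.184909 = 1.09686 m³
In qt: 1.09686 / 0.000946353 = 1159.04 qt

1160 qt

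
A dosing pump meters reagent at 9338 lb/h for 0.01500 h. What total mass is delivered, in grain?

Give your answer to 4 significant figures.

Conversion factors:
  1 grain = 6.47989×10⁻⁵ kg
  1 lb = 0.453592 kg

9338 lb/h → 1.17657 kg/s
0.01500 h → 54 s
m = ṁ × t = 1.17657 × 54 = 63.5348 kg
In grain: 63.5348 / 6.47989×10⁻⁵ = 980492 grain

9.805×10⁵ grain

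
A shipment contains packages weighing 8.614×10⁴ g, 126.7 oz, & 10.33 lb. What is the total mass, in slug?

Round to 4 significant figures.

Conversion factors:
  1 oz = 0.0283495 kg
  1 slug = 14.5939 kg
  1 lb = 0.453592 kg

6.470 slug

8.614×10⁴ g × 0.001 → 86.14 kg
126.7 oz × 0.0283495 → 3.59188 kg
10.33 lb × 0.453592 → 4.68561 kg
Total: 86.14 + 3.59188 + 4.68561 = 94.4175 kg
In slug: 94.4175 / 14.5939 = 6.46966 slug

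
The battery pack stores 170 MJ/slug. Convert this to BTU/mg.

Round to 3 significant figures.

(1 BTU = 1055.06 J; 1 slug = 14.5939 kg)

170 MJ/slug × 1000000 J/MJ ÷ 14.5939 kg/slug = 1.16487×10⁷ J/kg
1.16487×10⁷ J/kg ÷ 1055.06 J/BTU × 10⁻⁶ kg/mg = 0.0110408 BTU/mg

0.0110 BTU/mg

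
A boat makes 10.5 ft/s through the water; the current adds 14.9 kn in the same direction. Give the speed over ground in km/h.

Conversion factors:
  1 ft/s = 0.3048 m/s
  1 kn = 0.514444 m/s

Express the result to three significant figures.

39.1 km/h

10.5 ft/s × 0.3048 → 3.2004 m/s
14.9 kn × 0.514444 → 7.66522 m/s
Sum: 3.2004 + 7.66522 = 10.8656 m/s
In km/h: 10.8656 / (1/3.6) = 39.1162 km/h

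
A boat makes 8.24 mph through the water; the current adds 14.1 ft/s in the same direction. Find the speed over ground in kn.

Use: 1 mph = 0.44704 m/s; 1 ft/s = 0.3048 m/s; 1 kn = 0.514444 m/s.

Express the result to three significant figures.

15.5 kn

8.24 mph × 0.44704 = 3.68361 m/s
14.1 ft/s × 0.3048 = 4.29768 m/s
Combined: 3.68361 + 4.29768 = 7.98129 m/s
In kn: 7.98129 / 0.514444 = 15.5144 kn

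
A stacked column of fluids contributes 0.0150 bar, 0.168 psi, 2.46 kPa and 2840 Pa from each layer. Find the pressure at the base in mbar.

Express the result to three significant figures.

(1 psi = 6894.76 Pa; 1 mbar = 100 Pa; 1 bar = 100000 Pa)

0.0150 bar × 100000 = 1500 Pa
0.168 psi × 6894.76 = 1158.32 Pa
2.46 kPa × 1000 = 2460 Pa
2840 Pa (already Pa)
Combined: 1500 + 1158.32 + 2460 + 2840 = 7958.32 Pa
In mbar: 7958.32 / 100 = 79.5832 mbar

79.6 mbar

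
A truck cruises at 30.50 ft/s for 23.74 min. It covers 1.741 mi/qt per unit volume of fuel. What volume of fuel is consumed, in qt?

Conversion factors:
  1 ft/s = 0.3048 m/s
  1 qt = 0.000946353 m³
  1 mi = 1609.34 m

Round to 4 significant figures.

30.50 ft/s → 9.2964 m/s
23.74 min → 1424.4 s
d = v × t = 9.2964 × 1424.4 = 13241.8 m
1.741 mi/qt → 2.96069×10⁶ m/m³
V = d / (distance per unit fuel) = 13241.8 / 2.96069×10⁶ = 0.00447254 m³
In qt: 0.00447254 / 0.000946353 = 4.72608 qt

4.726 qt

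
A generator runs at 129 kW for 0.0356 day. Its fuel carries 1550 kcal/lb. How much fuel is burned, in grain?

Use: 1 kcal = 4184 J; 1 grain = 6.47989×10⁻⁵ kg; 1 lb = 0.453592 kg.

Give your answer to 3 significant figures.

129 kW → 129000 W
0.0356 day → 3075.84 s
E = P × t = 129000 × 3075.84 = 3.96783×10⁸ J
1550 kcal/lb → 1.42974×10⁷ J/kg
m = E / e_s = 3.96783×10⁸ / 1.42974×10⁷ = 27.7521 kg
In grain: 27.7521 / 6.47989×10⁻⁵ = 428280 grain

4.28×10⁵ grain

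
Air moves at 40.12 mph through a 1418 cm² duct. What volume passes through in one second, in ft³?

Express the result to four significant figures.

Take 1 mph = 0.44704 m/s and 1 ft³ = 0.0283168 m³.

40.12 mph × 0.44704 = 17.9352 m/s
1418 cm² × 0.0001 = 0.1418 m²
V = v × A × t = 17.9352 m/s × 0.1418 m² × 1 s = 2.54321 m³
2.54321 m³ ÷ (0.0283168 m³/ft³) = 89.8128 ft³

89.81 ft³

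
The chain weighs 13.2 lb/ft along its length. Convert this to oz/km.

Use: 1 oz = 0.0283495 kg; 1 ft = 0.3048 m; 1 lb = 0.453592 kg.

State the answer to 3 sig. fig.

13.2 lb/ft × 0.453592 kg/lb ÷ 0.3048 m/ft = 19.6437 kg/m
19.6437 kg/m ÷ 0.0283495 kg/oz × 1000 m/km = 692912 oz/km

6.93×10⁵ oz/km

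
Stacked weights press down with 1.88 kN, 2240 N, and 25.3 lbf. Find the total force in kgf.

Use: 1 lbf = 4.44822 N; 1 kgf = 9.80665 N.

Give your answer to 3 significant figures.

432 kgf

1.88 kN × 1000 = 1880 N
2240 N (already N)
25.3 lbf × 4.44822 = 112.54 N
Total: 1880 + 2240 + 112.54 = 4232.54 N
In kgf: 4232.54 / 9.80665 = 431.599 kgf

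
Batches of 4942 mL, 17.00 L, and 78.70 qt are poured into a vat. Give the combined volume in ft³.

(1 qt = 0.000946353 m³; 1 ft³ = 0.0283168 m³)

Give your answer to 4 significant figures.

3.405 ft³

4942 mL × 10⁻⁶ = 0.004942 m³
17.00 L × 0.001 = 0.017 m³
78.70 qt × 0.000946353 = 0.074478 m³
Sum: 0.004942 + 0.017 + 0.074478 = 0.09642 m³
In ft³: 0.09642 / 0.0283168 = 3.40505 ft³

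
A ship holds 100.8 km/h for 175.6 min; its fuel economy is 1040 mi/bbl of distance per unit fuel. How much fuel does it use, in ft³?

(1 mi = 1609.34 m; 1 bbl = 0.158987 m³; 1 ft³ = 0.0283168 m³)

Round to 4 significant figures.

0.9896 ft³

100.8 km/h → 28 m/s
175.6 min → 10536 s
d = v × t = 28 × 10536 = 295008 m
1040 mi/bbl → 1.05274×10⁷ m/m³
V = d / (distance per unit fuel) = 295008 / 1.05274×10⁷ = 0.0280229 m³
In ft³: 0.0280229 / 0.0283168 = 0.989621 ft³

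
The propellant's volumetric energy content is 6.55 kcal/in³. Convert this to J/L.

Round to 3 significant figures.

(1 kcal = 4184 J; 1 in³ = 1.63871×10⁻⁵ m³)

6.55 kcal/in³ × 4184 J/kcal ÷ 1.63871×10⁻⁵ m³/in³ = 1.67236×10⁹ J/m³
1.67236×10⁹ J/m³ × 0.001 m³/L = 1.67236×10⁶ J/L

1.67×10⁶ J/L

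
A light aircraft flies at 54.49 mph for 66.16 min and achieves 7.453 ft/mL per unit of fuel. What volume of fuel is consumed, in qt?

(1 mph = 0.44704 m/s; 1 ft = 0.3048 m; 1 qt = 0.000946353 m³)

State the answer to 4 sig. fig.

54.49 mph → 24.3592 m/s
66.16 min → 3969.6 s
d = v × t = 24.3592 × 3969.6 = 96696.3 m
7.453 ft/mL → 2.27167×10⁶ m/m³
V = d / (distance per unit fuel) = 96696.3 / 2.27167×10⁶ = 0.0425662 m³
In qt: 0.0425662 / 0.000946353 = 44.9792 qt

44.98 qt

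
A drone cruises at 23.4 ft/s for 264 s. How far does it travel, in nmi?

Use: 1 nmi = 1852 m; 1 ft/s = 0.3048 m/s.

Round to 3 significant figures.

1.02 nmi

23.4 ft/s × 0.3048 → 7.13232 m/s
d = v × t = 7.13232 m/s × 264 s = 1882.93 m
1882.93 m ÷ (1852 m/nmi) = 1.0167 nmi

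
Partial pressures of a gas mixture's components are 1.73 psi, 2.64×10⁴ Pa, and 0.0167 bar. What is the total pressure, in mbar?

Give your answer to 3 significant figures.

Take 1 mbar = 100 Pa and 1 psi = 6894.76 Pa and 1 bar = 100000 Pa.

1.73 psi × 6894.76 → 11927.9 Pa
2.64×10⁴ Pa (already Pa)
0.0167 bar × 100000 → 1670 Pa
Sum: 11927.9 + 26400 + 1670 = 39997.9 Pa
In mbar: 39997.9 / 100 = 399.979 mbar

400 mbar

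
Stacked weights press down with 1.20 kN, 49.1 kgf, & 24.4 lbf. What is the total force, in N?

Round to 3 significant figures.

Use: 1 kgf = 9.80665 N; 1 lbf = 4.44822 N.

1.20 kN × 1000 → 1200 N
49.1 kgf × 9.80665 → 481.507 N
24.4 lbf × 4.44822 → 108.537 N
Combined: 1200 + 481.507 + 108.537 = 1790.04 N

1790 N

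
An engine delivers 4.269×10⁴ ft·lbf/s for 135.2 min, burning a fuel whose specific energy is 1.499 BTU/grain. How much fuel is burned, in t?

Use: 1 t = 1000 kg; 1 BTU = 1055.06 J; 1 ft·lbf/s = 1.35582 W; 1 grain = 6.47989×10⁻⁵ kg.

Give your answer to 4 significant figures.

0.01924 t

4.269×10⁴ ft·lbf/s → 57880 W
135.2 min → 8112 s
E = P × t = 57880 × 8112 = 4.69523×10⁸ J
1.499 BTU/grain → 2.44068×10⁷ J/kg
m = E / e_s = 4.69523×10⁸ / 2.44068×10⁷ = 19.2374 kg
In t: 19.2374 / 1000 = 0.0192374 t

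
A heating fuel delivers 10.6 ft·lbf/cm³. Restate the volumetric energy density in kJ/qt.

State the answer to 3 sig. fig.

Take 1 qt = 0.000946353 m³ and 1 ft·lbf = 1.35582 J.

13.6 kJ/qt

10.6 ft·lbf/cm³ × 1.35582 J/ft·lbf ÷ 10⁻⁶ m³/cm³ = 1.43717×10⁷ J/m³
1.43717×10⁷ J/m³ ÷ 1000 J/kJ × 0.000946353 m³/qt = 13.6007 kJ/qt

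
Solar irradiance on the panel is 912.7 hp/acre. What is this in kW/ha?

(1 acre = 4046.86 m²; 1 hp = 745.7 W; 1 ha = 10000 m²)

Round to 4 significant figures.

1682 kW/ha

912.7 hp/acre × 745.7 W/hp ÷ 4046.86 m²/acre = 168.18 W/m²
168.18 W/m² ÷ 1000 W/kW × 10000 m²/ha = 1681.8 kW/ha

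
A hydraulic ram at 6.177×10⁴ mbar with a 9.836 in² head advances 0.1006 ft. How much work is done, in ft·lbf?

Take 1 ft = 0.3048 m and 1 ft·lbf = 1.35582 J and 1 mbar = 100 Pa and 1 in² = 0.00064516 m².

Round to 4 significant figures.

886.5 ft·lbf

6.177×10⁴ mbar → 6.177×10⁶ Pa
9.836 in² → 0.00634579 m²
F = P × A = 6.177×10⁶ × 0.00634579 = 39197.9 N
0.1006 ft → 0.0306629 m
W = F × d = 39197.9 × 0.0306629 = 1201.92 J
In ft·lbf: 1201.92 / 1.35582 = 886.489 ft·lbf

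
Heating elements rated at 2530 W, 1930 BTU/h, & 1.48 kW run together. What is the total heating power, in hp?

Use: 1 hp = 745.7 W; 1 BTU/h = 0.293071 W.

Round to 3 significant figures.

2530 W (already W)
1930 BTU/h × 0.293071 → 565.627 W
1.48 kW × 1000 → 1480 W
Sum: 2530 + 565.627 + 1480 = 4575.63 W
In hp: 4575.63 / 745.7 = 6.13602 hp

6.14 hp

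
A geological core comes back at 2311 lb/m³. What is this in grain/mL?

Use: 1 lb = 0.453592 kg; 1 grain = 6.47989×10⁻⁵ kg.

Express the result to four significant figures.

16.18 grain/mL

2311 lb/m³ × 0.453592 kg/lb = 1048.25 kg/m³
1048.25 kg/m³ ÷ 6.47989×10⁻⁵ kg/grain × 10⁻⁶ m³/mL = 16.177 grain/mL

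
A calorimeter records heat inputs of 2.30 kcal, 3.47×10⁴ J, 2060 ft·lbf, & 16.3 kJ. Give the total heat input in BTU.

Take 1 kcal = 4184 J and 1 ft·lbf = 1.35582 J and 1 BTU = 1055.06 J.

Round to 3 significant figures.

2.30 kcal × 4184 → 9623.2 J
3.47×10⁴ J (already J)
2060 ft·lbf × 1.35582 → 2792.99 J
16.3 kJ × 1000 → 16300 J
Total: 9623.2 + 34700 + 2792.99 + 16300 = 63416.2 J
In BTU: 63416.2 / 1055.06 = 60.1067 BTU

60.1 BTU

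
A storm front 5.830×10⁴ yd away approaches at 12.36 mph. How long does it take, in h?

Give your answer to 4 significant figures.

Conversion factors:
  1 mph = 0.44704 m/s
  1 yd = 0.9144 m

2.680 h

5.830×10⁴ yd × 0.9144 → 53309.5 m
12.36 mph × 0.44704 → 5.52541 m/s
t = d / v = 53309.5 m / 5.52541 m/s = 9648.06 s
9648.06 s ÷ (3600 s/h) = 2.68002 h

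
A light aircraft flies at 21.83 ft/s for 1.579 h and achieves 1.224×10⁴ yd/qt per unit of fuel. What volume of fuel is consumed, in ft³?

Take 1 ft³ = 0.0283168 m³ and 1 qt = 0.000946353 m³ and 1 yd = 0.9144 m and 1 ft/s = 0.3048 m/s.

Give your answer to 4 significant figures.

0.1129 ft³

21.83 ft/s → 6.65378 m/s
1.579 h → 5684.4 s
d = v × t = 6.65378 × 5684.4 = 37822.7 m
1.224×10⁴ yd/qt → 1.18267×10⁷ m/m³
V = d / (distance per unit fuel) = 37822.7 / 1.18267×10⁷ = 0.00319808 m³
In ft³: 0.00319808 / 0.0283168 = 0.112939 ft³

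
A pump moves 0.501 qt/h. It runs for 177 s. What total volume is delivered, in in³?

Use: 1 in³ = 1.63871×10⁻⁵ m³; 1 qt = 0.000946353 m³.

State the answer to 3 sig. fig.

0.501 qt/h → 1.31701×10⁻⁷ m³/s
V = Q × t = 1.31701×10⁻⁷ × 177 = 2.33111×10⁻⁵ m³
In in³: 2.33111×10⁻⁵ / 1.63871×10⁻⁵ = 1.42253 in³

1.42 in³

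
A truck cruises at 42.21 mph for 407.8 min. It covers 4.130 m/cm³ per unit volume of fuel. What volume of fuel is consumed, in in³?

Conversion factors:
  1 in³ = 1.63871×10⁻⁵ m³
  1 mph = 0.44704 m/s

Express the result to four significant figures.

42.21 mph → 18.8696 m/s
407.8 min → 24468 s
d = v × t = 18.8696 × 24468 = 461701 m
4.130 m/cm³ → 4.13×10⁶ m/m³
V = d / (distance per unit fuel) = 461701 / 4.13×10⁶ = 0.111792 m³
In in³: 0.111792 / 1.63871×10⁻⁵ = 6821.95 in³

6822 in³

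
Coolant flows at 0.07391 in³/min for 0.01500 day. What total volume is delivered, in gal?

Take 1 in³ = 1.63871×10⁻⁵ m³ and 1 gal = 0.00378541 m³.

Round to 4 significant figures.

0.07391 in³/min → 2.01862×10⁻⁸ m³/s
0.01500 day → 1296 s
V = Q × t = 2.01862×10⁻⁸ × 1296 = 2.61613×10⁻⁵ m³
In gal: 2.61613×10⁻⁵ / 0.00378541 = 0.00691109 gal

0.006911 gal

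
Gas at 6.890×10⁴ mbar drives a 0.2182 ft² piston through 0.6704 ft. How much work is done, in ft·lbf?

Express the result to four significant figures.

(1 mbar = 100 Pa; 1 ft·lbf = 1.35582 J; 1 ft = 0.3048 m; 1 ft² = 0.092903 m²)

2.105×10⁴ ft·lbf

6.890×10⁴ mbar → 6.89×10⁶ Pa
0.2182 ft² → 0.0202714 m²
F = P × A = 6.89×10⁶ × 0.0202714 = 139670 N
0.6704 ft → 0.204338 m
W = F × d = 139670 × 0.204338 = 28539.9 J
In ft·lbf: 28539.9 / 1.35582 = 21049.9 ft·lbf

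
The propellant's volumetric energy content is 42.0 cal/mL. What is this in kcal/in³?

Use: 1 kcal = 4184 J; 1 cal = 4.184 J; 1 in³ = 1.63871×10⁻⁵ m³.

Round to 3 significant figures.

42.0 cal/mL × 4.184 J/cal ÷ 10⁻⁶ m³/mL = 1.75728×10⁸ J/m³
1.75728×10⁸ J/m³ ÷ 4184 J/kcal × 1.63871×10⁻⁵ m³/in³ = 0.688258 kcal/in³

0.688 kcal/in³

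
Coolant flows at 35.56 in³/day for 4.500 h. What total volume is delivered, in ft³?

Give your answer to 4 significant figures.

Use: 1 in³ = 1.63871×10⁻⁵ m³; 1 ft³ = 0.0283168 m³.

0.003859 ft³

35.56 in³/day → 6.74451×10⁻⁹ m³/s
4.500 h → 16200 s
V = Q × t = 6.74451×10⁻⁹ × 16200 = 1.09261×10⁻⁴ m³
In ft³: 1.09261×10⁻⁴ / 0.0283168 = 0.00385852 ft³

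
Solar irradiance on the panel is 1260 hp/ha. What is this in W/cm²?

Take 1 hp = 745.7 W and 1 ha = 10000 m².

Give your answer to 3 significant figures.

0.00940 W/cm²

1260 hp/ha × 745.7 W/hp ÷ 10000 m²/ha = 93.9582 W/m²
93.9582 W/m² × 0.0001 m²/cm² = 0.00939582 W/cm²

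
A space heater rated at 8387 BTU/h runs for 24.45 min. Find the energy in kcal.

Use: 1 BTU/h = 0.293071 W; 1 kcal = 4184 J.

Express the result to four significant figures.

8387 BTU/h × 0.293071 = 2457.99 W
24.45 min × 60 = 1467 s
E = P × t = 2457.99 W × 1467 s = 3.60587×10⁶ J
3.60587×10⁶ J ÷ (4184 J/kcal) = 861.824 kcal

861.8 kcal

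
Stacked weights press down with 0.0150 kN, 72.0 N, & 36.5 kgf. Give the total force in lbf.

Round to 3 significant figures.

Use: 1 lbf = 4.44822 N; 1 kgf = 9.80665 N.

0.0150 kN × 1000 = 15 N
72.0 N (already N)
36.5 kgf × 9.80665 = 357.943 N
Sum: 15 + 72 + 357.943 = 444.943 N
In lbf: 444.943 / 4.44822 = 100.027 lbf

100 lbf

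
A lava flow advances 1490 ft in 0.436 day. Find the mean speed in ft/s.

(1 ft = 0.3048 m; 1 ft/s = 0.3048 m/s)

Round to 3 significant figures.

0.0396 ft/s

1490 ft × 0.3048 = 454.152 m
0.436 day × 86400 = 37670.4 s
v = d / t = 454.152 m / 37670.4 s = 0.0120559 m/s
0.0120559 m/s ÷ (0.3048 m/s/ft/s) = 0.0395535 ft/s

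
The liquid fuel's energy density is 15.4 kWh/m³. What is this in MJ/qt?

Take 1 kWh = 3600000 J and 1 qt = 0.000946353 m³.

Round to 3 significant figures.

15.4 kWh/m³ × 3600000 J/kWh = 5.544×10⁷ J/m³
5.544×10⁷ J/m³ ÷ 1000000 J/MJ × 0.000946353 m³/qt = 0.0524658 MJ/qt

0.0525 MJ/qt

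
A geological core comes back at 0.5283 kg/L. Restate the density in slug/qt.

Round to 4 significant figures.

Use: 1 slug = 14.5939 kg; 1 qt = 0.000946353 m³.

0.5283 kg/L ÷ 0.001 m³/L = 528.3 kg/m³
528.3 kg/m³ ÷ 14.5939 kg/slug × 0.000946353 m³/qt = 0.034258 slug/qt

0.03426 slug/qt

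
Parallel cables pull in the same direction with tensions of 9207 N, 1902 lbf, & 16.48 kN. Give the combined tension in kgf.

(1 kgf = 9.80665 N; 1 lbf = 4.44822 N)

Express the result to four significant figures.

9207 N (already N)
1902 lbf × 4.44822 → 8460.51 N
16.48 kN × 1000 → 16480 N
Combined: 9207 + 8460.51 + 16480 = 34147.5 N
In kgf: 34147.5 / 9.80665 = 3482.08 kgf

3482 kgf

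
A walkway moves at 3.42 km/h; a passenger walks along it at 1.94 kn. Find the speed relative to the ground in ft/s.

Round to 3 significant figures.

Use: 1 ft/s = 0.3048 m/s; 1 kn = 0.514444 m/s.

6.39 ft/s

3.42 km/h × (1/3.6) = 0.95 m/s
1.94 kn × 0.514444 = 0.998021 m/s
Combined: 0.95 + 0.998021 = 1.94802 m/s
In ft/s: 1.94802 / 0.3048 = 6.39114 ft/s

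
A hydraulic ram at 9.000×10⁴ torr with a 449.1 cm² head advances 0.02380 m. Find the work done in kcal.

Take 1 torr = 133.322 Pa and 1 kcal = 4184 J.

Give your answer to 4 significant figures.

3.065 kcal

9.000×10⁴ torr → 1.1999×10⁷ Pa
449.1 cm² → 0.04491 m²
F = P × A = 1.1999×10⁷ × 0.04491 = 538875 N
W = F × d = 538875 × 0.0238 = 12825.2 J
In kcal: 12825.2 / 4184 = 3.0653 kcal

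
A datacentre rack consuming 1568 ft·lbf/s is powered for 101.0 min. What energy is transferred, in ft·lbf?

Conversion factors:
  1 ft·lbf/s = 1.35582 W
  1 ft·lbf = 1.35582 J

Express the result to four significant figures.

1568 ft·lbf/s × 1.35582 → 2125.93 W
101.0 min × 60 → 6060 s
E = P × t = 2125.93 W × 6060 s = 1.28831×10⁷ J
1.28831×10⁷ J ÷ (1.35582 J/ft·lbf) = 9.50207×10⁶ ft·lbf

9.502×10⁶ ft·lbf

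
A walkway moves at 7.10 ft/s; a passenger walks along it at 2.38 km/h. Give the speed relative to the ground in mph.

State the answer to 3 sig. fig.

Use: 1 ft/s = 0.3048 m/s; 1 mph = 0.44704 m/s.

7.10 ft/s × 0.3048 → 2.16408 m/s
2.38 km/h × (1/3.6) → 0.661111 m/s
Total: 2.16408 + 0.661111 = 2.82519 m/s
In mph: 2.82519 / 0.44704 = 6.31977 mph

6.32 mph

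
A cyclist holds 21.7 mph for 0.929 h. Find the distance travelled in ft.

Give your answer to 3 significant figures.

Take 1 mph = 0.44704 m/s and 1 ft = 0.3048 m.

21.7 mph × 0.44704 → 9.70077 m/s
0.929 h × 3600 → 3344.4 s
d = v × t = 9.70077 m/s × 3344.4 s = 32443.3 m
32443.3 m ÷ (0.3048 m/ft) = 106441 ft

1.06×10⁵ ft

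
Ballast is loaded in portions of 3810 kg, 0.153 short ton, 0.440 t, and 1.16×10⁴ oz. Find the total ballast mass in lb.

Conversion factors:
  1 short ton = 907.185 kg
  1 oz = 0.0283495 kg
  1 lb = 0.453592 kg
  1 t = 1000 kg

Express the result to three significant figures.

1.04×10⁴ lb

3810 kg (already kg)
0.153 short ton × 907.185 = 138.799 kg
0.440 t × 1000 = 440 kg
1.16×10⁴ oz × 0.0283495 = 328.854 kg
Total: 3810 + 138.799 + 440 + 328.854 = 4717.65 kg
In lb: 4717.65 / 0.453592 = 10400.6 lb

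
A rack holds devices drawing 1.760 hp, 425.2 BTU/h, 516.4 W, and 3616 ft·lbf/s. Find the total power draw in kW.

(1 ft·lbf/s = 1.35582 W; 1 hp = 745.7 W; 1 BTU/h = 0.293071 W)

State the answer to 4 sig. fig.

6.856 kW

1.760 hp × 745.7 → 1312.43 W
425.2 BTU/h × 0.293071 → 124.614 W
516.4 W (already W)
3616 ft·lbf/s × 1.35582 → 4902.65 W
Combined: 1312.43 + 124.614 + 516.4 + 4902.65 = 6856.09 W
In kW: 6856.09 / 1000 = 6.85609 kW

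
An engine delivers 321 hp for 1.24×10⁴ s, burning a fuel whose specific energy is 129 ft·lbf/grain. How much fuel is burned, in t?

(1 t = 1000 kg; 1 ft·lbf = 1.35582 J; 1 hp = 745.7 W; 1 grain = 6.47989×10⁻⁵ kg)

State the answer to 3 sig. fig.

1.10 t

321 hp → 239370 W
E = P × t = 239370 × 12400 = 2.96819×10⁹ J
129 ft·lbf/grain → 2.69913×10⁶ J/kg
m = E / e_s = 2.96819×10⁹ / 2.69913×10⁶ = 1099.68 kg
In t: 1099.68 / 1000 = 1.09968 t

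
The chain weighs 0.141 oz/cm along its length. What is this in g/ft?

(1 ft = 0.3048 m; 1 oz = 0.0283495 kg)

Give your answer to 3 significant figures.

0.141 oz/cm × 0.0283495 kg/oz ÷ 0.01 m/cm = 0.399728 kg/m
0.399728 kg/m ÷ 0.001 kg/g × 0.3048 m/ft = 121.837 g/ft

122 g/ft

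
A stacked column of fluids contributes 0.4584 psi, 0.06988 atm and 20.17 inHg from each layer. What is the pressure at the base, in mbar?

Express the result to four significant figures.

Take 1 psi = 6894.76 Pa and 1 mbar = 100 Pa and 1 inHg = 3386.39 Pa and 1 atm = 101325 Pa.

0.4584 psi × 6894.76 = 3160.56 Pa
0.06988 atm × 101325 = 7080.59 Pa
20.17 inHg × 3386.39 = 68303.5 Pa
Combined: 3160.56 + 7080.59 + 68303.5 = 78544.6 Pa
In mbar: 78544.6 / 100 = 785.446 mbar

785.4 mbar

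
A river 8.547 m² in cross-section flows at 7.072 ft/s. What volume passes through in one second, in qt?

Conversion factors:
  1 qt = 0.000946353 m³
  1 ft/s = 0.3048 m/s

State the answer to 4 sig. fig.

7.072 ft/s × 0.3048 → 2.15555 m/s
V = v × A × t = 2.15555 m/s × 8.547 m² × 1 s = 18.4235 m³
18.4235 m³ ÷ (0.000946353 m³/qt) = 19467.9 qt

1.947×10⁴ qt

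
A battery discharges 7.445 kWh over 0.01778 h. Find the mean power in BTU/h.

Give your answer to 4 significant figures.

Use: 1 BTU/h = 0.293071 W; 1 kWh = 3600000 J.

7.445 kWh × 3600000 = 2.6802×10⁷ J
0.01778 h × 3600 = 64.008 s
P = E / t = 2.6802×10⁷ J / 64.008 s = 418729 W
418729 W ÷ (0.293071 W/BTU/h) = 1.42876×10⁶ BTU/h

1.429×10⁶ BTU/h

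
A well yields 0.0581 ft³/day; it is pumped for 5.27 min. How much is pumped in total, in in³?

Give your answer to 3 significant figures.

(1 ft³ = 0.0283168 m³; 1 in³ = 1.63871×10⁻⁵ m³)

0.0581 ft³/day → 1.90417×10⁻⁸ m³/s
5.27 min → 316.2 s
V = Q × t = 1.90417×10⁻⁸ × 316.2 = 6.02099×10⁻⁶ m³
In in³: 6.02099×10⁻⁶ / 1.63871×10⁻⁵ = 0.367423 in³

0.367 in³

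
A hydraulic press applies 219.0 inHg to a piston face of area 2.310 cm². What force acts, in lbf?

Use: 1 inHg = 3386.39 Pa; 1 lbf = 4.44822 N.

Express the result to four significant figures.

219.0 inHg × 3386.39 → 741619 Pa
2.310 cm² × 0.0001 → 2.31×10⁻⁴ m²
F = P × A = 741619 Pa × 2.31×10⁻⁴ m² = 171.314 N
171.314 N ÷ (4.44822 N/lbf) = 38.5129 lbf

38.51 lbf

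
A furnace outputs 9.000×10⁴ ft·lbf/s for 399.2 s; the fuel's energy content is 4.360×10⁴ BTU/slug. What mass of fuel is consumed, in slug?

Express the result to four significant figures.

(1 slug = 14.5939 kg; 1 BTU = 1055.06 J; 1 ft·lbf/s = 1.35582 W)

1.059 slug

9.000×10⁴ ft·lbf/s → 122024 W
E = P × t = 122024 × 399.2 = 4.8712×10⁷ J
4.360×10⁴ BTU/slug → 3.15204×10⁶ J/kg
m = E / e_s = 4.8712×10⁷ / 3.15204×10⁶ = 15.4541 kg
In slug: 15.4541 / 14.5939 = 1.05894 slug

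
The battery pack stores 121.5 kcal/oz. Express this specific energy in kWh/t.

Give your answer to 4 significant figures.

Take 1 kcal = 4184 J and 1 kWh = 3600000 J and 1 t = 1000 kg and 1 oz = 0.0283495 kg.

4981 kWh/t

121.5 kcal/oz × 4184 J/kcal ÷ 0.0283495 kg/oz = 1.79317×10⁷ J/kg
1.79317×10⁷ J/kg ÷ 3600000 J/kWh × 1000 kg/t = 4981.03 kWh/t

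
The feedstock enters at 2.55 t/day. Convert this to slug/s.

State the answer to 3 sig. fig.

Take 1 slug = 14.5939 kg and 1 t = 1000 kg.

0.00202 slug/s

2.55 t/day × 1000 kg/t ÷ 86400 s/day = 0.0295139 kg/s
0.0295139 kg/s ÷ 14.5939 kg/slug = 0.00202234 slug/s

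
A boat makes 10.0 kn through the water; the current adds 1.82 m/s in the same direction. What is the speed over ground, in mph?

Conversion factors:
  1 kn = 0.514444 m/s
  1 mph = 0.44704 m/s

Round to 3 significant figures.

15.6 mph

10.0 kn × 0.514444 = 5.14444 m/s
1.82 m/s (already m/s)
Combined: 5.14444 + 1.82 = 6.96444 m/s
In mph: 6.96444 / 0.44704 = 15.579 mph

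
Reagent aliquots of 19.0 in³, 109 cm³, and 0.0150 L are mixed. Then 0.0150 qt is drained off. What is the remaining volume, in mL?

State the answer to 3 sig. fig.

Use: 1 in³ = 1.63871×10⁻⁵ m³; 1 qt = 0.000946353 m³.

421 mL

19.0 in³ × 1.63871×10⁻⁵ = 3.11355×10⁻⁴ m³
109 cm³ × 10⁻⁶ = 1.09×10⁻⁴ m³
0.0150 L × 0.001 = 1.5×10⁻⁵ m³
0.0150 qt × 0.000946353 = 1.41953×10⁻⁵ m³
Sum: 3.11355×10⁻⁴ + 1.09×10⁻⁴ + 1.5×10⁻⁵ − 1.41953×10⁻⁵ = 4.2116×10⁻⁴ m³
In mL: 4.2116×10⁻⁴ / 10⁻⁶ = 421.16 mL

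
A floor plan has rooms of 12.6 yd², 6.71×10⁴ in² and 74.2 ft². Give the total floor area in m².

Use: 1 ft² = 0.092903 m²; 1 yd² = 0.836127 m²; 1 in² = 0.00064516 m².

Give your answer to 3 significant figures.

60.7 m²

12.6 yd² × 0.836127 = 10.5352 m²
6.71×10⁴ in² × 0.00064516 = 43.2902 m²
74.2 ft² × 0.092903 = 6.8934 m²
Combined: 10.5352 + 43.2902 + 6.8934 = 60.7188 m²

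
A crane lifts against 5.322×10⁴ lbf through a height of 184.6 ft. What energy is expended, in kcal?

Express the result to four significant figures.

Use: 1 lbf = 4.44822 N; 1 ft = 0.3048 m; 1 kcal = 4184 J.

3184 kcal

5.322×10⁴ lbf × 4.44822 → 236734 N
184.6 ft × 0.3048 → 56.2661 m
W = F × d = 236734 N × 56.2661 m = 1.33201×10⁷ J
1.33201×10⁷ J ÷ (4184 J/kcal) = 3183.58 kcal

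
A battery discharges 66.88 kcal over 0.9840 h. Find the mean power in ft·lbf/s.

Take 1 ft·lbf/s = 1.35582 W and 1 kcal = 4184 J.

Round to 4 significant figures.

58.26 ft·lbf/s

66.88 kcal × 4184 = 279826 J
0.9840 h × 3600 = 3542.4 s
P = E / t = 279826 J / 3542.4 s = 78.9933 W
78.9933 W ÷ (1.35582 W/ft·lbf/s) = 58.2624 ft·lbf/s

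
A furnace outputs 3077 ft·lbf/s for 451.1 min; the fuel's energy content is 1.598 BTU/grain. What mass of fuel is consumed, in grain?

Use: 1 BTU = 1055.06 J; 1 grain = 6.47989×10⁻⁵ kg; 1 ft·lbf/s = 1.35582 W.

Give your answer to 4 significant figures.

3077 ft·lbf/s → 4171.86 W
451.1 min → 27066 s
E = P × t = 4171.86 × 27066 = 1.12916×10⁸ J
1.598 BTU/grain → 2.60187×10⁷ J/kg
m = E / e_s = 1.12916×10⁸ / 2.60187×10⁷ = 4.3398 kg
In grain: 4.3398 / 6.47989×10⁻⁵ = 66973.4 grain

6.697×10⁴ grain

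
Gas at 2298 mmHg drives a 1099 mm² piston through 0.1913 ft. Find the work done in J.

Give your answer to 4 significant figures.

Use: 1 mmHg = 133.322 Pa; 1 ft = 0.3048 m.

2298 mmHg → 306374 Pa
1099 mm² → 0.001099 m²
F = P × A = 306374 × 0.001099 = 336.705 N
0.1913 ft → 0.0583082 m
W = F × d = 336.705 × 0.0583082 = 19.6327 J

19.63 J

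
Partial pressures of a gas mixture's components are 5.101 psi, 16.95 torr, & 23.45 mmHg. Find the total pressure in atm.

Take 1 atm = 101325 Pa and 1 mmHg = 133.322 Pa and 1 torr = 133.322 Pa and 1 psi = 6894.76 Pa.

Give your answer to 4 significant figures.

0.4003 atm

5.101 psi × 6894.76 → 35170.2 Pa
16.95 torr × 133.322 → 2259.81 Pa
23.45 mmHg × 133.322 → 3126.4 Pa
Total: 35170.2 + 2259.81 + 3126.4 = 40556.4 Pa
In atm: 40556.4 / 101325 = 0.400261 atm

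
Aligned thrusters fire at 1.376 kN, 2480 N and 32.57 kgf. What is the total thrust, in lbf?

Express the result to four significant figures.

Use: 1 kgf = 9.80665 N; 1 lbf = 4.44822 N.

938.7 lbf

1.376 kN × 1000 → 1376 N
2480 N (already N)
32.57 kgf × 9.80665 → 319.403 N
Sum: 1376 + 2480 + 319.403 = 4175.4 N
In lbf: 4175.4 / 4.44822 = 938.668 lbf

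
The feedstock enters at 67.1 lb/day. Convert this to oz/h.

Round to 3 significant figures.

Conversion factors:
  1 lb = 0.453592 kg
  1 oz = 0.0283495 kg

67.1 lb/day × 0.453592 kg/lb ÷ 86400 s/day = 3.52269×10⁻⁴ kg/s
3.52269×10⁻⁴ kg/s ÷ 0.0283495 kg/oz × 3600 s/h = 44.7334 oz/h

44.7 oz/h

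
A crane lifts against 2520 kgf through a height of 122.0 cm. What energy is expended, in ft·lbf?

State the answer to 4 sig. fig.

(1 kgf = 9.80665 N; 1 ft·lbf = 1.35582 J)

2.224×10⁴ ft·lbf

2520 kgf × 9.80665 = 24712.8 N
122.0 cm × 0.01 = 1.22 m
W = F × d = 24712.8 N × 1.22 m = 30149.6 J
30149.6 J ÷ (1.35582 J/ft·lbf) = 22237.2 ft·lbf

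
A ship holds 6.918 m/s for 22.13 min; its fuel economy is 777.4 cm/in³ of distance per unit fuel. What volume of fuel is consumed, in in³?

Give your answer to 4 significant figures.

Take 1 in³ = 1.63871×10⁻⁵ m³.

22.13 min → 1327.8 s
d = v × t = 6.918 × 1327.8 = 9185.72 m
777.4 cm/in³ → 474398 m/m³
V = d / (distance per unit fuel) = 9185.72 / 474398 = 0.0193629 m³
In in³: 0.0193629 / 1.63871×10⁻⁵ = 1181.59 in³

1182 in³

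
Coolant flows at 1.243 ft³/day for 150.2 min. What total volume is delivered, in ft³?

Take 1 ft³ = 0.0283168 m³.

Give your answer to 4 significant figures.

1.243 ft³/day → 4.07382×10⁻⁷ m³/s
150.2 min → 9012 s
V = Q × t = 4.07382×10⁻⁷ × 9012 = 0.00367133 m³
In ft³: 0.00367133 / 0.0283168 = 0.129652 ft³

0.1297 ft³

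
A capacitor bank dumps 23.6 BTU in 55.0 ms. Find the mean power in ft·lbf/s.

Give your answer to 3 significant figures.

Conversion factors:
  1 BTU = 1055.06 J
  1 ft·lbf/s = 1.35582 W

3.34×10⁵ ft·lbf/s

23.6 BTU × 1055.06 = 24899.4 J
55.0 ms × 0.001 = 0.055 s
P = E / t = 24899.4 J / 0.055 s = 452716 W
452716 W ÷ (1.35582 W/ft·lbf/s) = 333906 ft·lbf/s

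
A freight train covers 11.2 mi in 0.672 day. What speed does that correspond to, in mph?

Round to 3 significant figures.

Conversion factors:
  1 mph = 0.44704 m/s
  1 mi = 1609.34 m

11.2 mi × 1609.34 → 18024.6 m
0.672 day × 86400 → 58060.8 s
v = d / t = 18024.6 m / 58060.8 s = 0.310444 m/s
0.310444 m/s ÷ (0.44704 m/s/mph) = 0.694443 mph

0.694 mph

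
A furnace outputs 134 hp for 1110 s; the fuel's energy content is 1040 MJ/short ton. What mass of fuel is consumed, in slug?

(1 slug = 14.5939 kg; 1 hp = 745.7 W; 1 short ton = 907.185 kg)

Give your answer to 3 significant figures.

134 hp → 99923.8 W
E = P × t = 99923.8 × 1110 = 1.10915×10⁸ J
1040 MJ/short ton → 1.1464×10⁶ J/kg
m = E / e_s = 1.10915×10⁸ / 1.1464×10⁶ = 96.7507 kg
In slug: 96.7507 / 14.5939 = 6.62953 slug

6.63 slug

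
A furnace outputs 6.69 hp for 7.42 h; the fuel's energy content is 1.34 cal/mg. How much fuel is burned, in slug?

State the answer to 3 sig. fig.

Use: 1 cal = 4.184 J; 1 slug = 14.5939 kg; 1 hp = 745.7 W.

6.69 hp → 4988.73 W
7.42 h → 26712 s
E = P × t = 4988.73 × 26712 = 1.33259×10⁸ J
1.34 cal/mg → 5.60656×10⁶ J/kg
m = E / e_s = 1.33259×10⁸ / 5.60656×10⁶ = 23.7684 kg
In slug: 23.7684 / 14.5939 = 1.62865 slug

1.63 slug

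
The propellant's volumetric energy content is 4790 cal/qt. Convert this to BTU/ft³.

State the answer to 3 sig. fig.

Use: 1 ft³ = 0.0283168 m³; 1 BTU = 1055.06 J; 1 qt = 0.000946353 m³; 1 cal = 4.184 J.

4790 cal/qt × 4.184 J/cal ÷ 0.000946353 m³/qt = 2.11775×10⁷ J/m³
2.11775×10⁷ J/m³ ÷ 1055.06 J/BTU × 0.0283168 m³/ft³ = 568.384 BTU/ft³

568 BTU/ft³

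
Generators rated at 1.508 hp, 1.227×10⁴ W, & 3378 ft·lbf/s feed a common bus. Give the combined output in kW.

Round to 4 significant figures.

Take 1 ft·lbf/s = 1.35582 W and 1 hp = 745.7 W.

17.97 kW

1.508 hp × 745.7 = 1124.52 W
1.227×10⁴ W (already W)
3378 ft·lbf/s × 1.35582 = 4579.96 W
Combined: 1124.52 + 12270 + 4579.96 = 17974.5 W
In kW: 17974.5 / 1000 = 17.9745 kW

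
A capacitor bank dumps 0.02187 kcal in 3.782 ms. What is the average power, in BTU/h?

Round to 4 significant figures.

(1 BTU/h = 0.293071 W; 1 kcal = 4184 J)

0.02187 kcal × 4184 = 91.5041 J
3.782 ms × 0.001 = 0.003782 s
P = E / t = 91.5041 J / 0.003782 s = 24194.6 W
24194.6 W ÷ (0.293071 W/BTU/h) = 82555.4 BTU/h

8.256×10⁴ BTU/h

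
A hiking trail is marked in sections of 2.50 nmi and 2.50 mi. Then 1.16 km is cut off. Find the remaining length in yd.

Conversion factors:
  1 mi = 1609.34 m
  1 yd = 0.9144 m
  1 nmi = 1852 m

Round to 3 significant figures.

2.50 nmi × 1852 = 4630 m
2.50 mi × 1609.34 = 4023.35 m
1.16 km × 1000 = 1160 m
Sum: 4630 + 4023.35 − 1160 = 7493.35 m
In yd: 7493.35 / 0.9144 = 8194.83 yd

8190 yd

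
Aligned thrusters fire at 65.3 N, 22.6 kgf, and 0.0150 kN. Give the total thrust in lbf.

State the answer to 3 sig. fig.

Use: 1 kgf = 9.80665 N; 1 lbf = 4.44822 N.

65.3 N (already N)
22.6 kgf × 9.80665 = 221.63 N
0.0150 kN × 1000 = 15 N
Sum: 65.3 + 221.63 + 15 = 301.93 N
In lbf: 301.93 / 4.44822 = 67.8766 lbf

67.9 lbf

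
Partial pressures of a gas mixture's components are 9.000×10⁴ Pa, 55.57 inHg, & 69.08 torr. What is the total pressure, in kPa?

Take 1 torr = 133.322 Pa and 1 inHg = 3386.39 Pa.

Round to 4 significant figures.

9.000×10⁴ Pa (already Pa)
55.57 inHg × 3386.39 = 188182 Pa
69.08 torr × 133.322 = 9209.88 Pa
Total: 90000 + 188182 + 9209.88 = 287392 Pa
In kPa: 287392 / 1000 = 287.392 kPa

287.4 kPa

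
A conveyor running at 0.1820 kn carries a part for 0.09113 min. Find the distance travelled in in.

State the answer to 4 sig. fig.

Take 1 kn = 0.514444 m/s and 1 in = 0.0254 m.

0.1820 kn × 0.514444 = 0.0936288 m/s
0.09113 min × 60 = 5.4678 s
d = v × t = 0.0936288 m/s × 5.4678 s = 0.511944 m
0.511944 m ÷ (0.0254 m/in) = 20.1553 in

20.16 in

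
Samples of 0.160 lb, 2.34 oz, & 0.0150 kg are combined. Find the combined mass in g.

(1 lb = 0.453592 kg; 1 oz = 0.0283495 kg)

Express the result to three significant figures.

154 g

0.160 lb × 0.453592 → 0.0725747 kg
2.34 oz × 0.0283495 → 0.0663378 kg
0.0150 kg (already kg)
Sum: 0.0725747 + 0.0663378 + 0.015 = 0.153912 kg
In g: 0.153912 / 0.001 = 153.912 g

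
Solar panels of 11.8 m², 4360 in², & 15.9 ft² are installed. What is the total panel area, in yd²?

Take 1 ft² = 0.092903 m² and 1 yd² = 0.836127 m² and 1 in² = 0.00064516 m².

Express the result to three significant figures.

19.2 yd²

11.8 m² (already m²)
4360 in² × 0.00064516 = 2.8129 m²
15.9 ft² × 0.092903 = 1.47716 m²
Sum: 11.8 + 2.8129 + 1.47716 = 16.0901 m²
In yd²: 16.0901 / 0.836127 = 19.2436 yd²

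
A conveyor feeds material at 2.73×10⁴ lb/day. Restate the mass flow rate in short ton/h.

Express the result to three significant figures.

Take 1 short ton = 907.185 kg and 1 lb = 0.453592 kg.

2.73×10⁴ lb/day × 0.453592 kg/lb ÷ 86400 s/day = 0.143322 kg/s
0.143322 kg/s ÷ 907.185 kg/short ton × 3600 s/h = 0.568747 short ton/h

0.569 short ton/h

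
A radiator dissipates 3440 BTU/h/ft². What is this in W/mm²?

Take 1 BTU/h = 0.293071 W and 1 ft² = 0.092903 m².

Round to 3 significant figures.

0.0109 W/mm²

3440 BTU/h/ft² × 0.293071 W/BTU/h ÷ 0.092903 m²/ft² = 10851.8 W/m²
10851.8 W/m² × 10⁻⁶ m²/mm² = 0.0108518 W/mm²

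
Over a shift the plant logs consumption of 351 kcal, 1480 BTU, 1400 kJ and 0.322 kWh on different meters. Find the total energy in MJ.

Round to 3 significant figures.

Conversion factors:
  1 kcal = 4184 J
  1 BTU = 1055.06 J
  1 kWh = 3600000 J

5.59 MJ

351 kcal × 4184 = 1.46858×10⁶ J
1480 BTU × 1055.06 = 1.56149×10⁶ J
1400 kJ × 1000 = 1.4×10⁶ J
0.322 kWh × 3600000 = 1.1592×10⁶ J
Combined: 1.46858×10⁶ + 1.56149×10⁶ + 1.4×10⁶ + 1.1592×10⁶ = 5.58927×10⁶ J
In MJ: 5.58927×10⁶ / 1000000 = 5.58927 MJ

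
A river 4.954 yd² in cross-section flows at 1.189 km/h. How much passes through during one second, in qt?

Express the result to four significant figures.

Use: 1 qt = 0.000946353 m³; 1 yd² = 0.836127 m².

1446 qt

1.189 km/h × (1/3.6) → 0.330278 m/s
4.954 yd² × 0.836127 → 4.14217 m²
V = v × A × t = 0.330278 m/s × 4.14217 m² × 1 s = 1.36807 m³
1.36807 m³ ÷ (0.000946353 m³/qt) = 1445.62 qt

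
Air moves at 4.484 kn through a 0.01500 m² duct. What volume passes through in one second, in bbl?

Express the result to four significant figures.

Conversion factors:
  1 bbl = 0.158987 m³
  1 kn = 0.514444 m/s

0.2176 bbl

4.484 kn × 0.514444 = 2.30677 m/s
V = v × A × t = 2.30677 m/s × 0.015 m² × 1 s = 0.0346016 m³
0.0346016 m³ ÷ (0.158987 m³/bbl) = 0.217638 bbl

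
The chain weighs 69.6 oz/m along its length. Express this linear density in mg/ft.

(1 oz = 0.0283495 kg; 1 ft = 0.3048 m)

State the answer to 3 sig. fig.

69.6 oz/m × 0.0283495 kg/oz = 1.97313 kg/m
1.97313 kg/m ÷ 10⁻⁶ kg/mg × 0.3048 m/ft = 601410 mg/ft

6.01×10⁵ mg/ft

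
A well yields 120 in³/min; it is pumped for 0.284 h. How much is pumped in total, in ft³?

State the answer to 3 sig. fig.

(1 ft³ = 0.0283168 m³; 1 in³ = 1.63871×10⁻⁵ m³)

1.18 ft³

120 in³/min → 3.27742×10⁻⁵ m³/s
0.284 h → 1022.4 s
V = Q × t = 3.27742×10⁻⁵ × 1022.4 = 0.0335083 m³
In ft³: 0.0335083 / 0.0283168 = 1.18334 ft³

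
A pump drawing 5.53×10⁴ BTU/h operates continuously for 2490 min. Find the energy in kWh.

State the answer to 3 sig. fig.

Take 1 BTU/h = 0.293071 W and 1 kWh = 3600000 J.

5.53×10⁴ BTU/h × 0.293071 → 16206.8 W
2490 min × 60 → 149400 s
E = P × t = 16206.8 W × 149400 s = 2.4213×10⁹ J
2.4213×10⁹ J ÷ (3600000 J/kWh) = 672.583 kWh

673 kWh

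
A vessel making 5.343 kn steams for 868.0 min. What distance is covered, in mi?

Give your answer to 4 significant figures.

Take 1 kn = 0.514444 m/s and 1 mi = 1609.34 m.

5.343 kn × 0.514444 → 2.74867 m/s
868.0 min × 60 → 52080 s
d = v × t = 2.74867 m/s × 52080 s = 143151 m
143151 m ÷ (1609.34 m/mi) = 88.9501 mi

88.95 mi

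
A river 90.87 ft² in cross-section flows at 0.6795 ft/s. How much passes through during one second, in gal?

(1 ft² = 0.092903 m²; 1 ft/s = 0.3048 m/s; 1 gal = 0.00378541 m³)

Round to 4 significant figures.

0.6795 ft/s × 0.3048 → 0.207112 m/s
90.87 ft² × 0.092903 → 8.4421 m²
V = v × A × t = 0.207112 m/s × 8.4421 m² × 1 s = 1.74846 m³
1.74846 m³ ÷ (0.00378541 m³/gal) = 461.894 gal

461.9 gal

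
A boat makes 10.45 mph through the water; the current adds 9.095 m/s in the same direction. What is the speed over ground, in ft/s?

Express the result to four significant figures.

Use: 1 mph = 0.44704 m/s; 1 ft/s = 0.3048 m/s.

10.45 mph × 0.44704 = 4.67157 m/s
9.095 m/s (already m/s)
Sum: 4.67157 + 9.095 = 13.7666 m/s
In ft/s: 13.7666 / 0.3048 = 45.166 ft/s

45.17 ft/s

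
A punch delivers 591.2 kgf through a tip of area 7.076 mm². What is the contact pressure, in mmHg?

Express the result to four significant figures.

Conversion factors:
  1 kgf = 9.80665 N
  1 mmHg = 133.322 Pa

591.2 kgf × 9.80665 → 5797.69 N
7.076 mm² × 10⁻⁶ → 7.076×10⁻⁶ m²
P = F / A = 5797.69 N / 7.076×10⁻⁶ m² = 8.19346×10⁸ Pa
8.19346×10⁸ Pa ÷ (133.322 Pa/mmHg) = 6.14562×10⁶ mmHg

6.146×10⁶ mmHg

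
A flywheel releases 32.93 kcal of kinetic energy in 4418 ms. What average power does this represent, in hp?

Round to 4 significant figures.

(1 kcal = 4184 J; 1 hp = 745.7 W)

41.82 hp

32.93 kcal × 4184 → 137779 J
4418 ms × 0.001 → 4.418 s
P = E / t = 137779 J / 4.418 s = 31185.8 W
31185.8 W ÷ (745.7 W/hp) = 41.8208 hp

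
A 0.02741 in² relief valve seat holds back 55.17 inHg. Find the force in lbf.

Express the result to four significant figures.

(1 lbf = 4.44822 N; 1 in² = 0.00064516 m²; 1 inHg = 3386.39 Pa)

55.17 inHg × 3386.39 → 186827 Pa
0.02741 in² × 0.00064516 → 1.76838×10⁻⁵ m²
F = P × A = 186827 Pa × 1.76838×10⁻⁵ m² = 3.30381 N
3.30381 N ÷ (4.44822 N/lbf) = 0.742726 lbf

0.7427 lbf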